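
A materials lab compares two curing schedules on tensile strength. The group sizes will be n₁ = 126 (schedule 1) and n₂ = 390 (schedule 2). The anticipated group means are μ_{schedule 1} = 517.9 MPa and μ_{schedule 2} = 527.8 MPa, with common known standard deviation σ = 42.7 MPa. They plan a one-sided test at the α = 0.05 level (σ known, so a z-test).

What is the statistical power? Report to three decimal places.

Power ≈ 0.732

Standardized effect: d = |μ_{schedule 1} − μ_{schedule 2}| / σ = |517.9 − 527.8| / 42.7 = 0.2319
Noncentrality parameter: δ = d / √(1/n₁ + 1/n₂) = 0.2319 / √(1/126 + 1/390) = 2.2626
Critical value for a one-sided test at α = 0.05: z_α = 1.645.
Power = Φ(δ − 1.645) = Φ(0.618) = 0.7316.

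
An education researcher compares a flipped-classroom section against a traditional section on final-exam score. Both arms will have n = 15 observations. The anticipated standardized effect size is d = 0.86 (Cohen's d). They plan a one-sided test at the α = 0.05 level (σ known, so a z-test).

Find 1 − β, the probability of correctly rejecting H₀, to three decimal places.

Noncentrality parameter: δ = d·√(n/2) = 0.86 × √(15/2) = 2.3552
Critical value for a one-sided test at α = 0.05: z_α = 1.645.
Power = P(Z > 1.645 − δ) = Φ(0.710) = 0.7613.

Power ≈ 0.761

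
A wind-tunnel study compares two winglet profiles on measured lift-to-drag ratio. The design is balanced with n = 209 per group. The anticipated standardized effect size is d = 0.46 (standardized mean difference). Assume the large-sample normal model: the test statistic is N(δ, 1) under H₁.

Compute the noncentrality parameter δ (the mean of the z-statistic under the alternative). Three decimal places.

δ ≈ 4.702

The noncentrality parameter scales effect size by the design's sample-size factor: δ = d·√(n/2) = 0.46 × √(209/2) = 4.7024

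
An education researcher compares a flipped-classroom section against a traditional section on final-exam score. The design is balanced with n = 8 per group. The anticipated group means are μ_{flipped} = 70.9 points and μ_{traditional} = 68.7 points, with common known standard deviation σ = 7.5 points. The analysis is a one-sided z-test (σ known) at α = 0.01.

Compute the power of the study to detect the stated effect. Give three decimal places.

Power ≈ 0.041

Standardized effect: d = |μ_{flipped} − μ_{traditional}| / σ = |70.9 − 68.7| / 7.5 = 0.2933
Noncentrality parameter: δ = d·√(n/2) = 0.2933 × √(8/2) = 0.5867
One-sided α = 0.01 → critical value z_{0.01} = 2.326.
Power = Φ(δ − 2.326) = Φ(-1.740) = 0.0410.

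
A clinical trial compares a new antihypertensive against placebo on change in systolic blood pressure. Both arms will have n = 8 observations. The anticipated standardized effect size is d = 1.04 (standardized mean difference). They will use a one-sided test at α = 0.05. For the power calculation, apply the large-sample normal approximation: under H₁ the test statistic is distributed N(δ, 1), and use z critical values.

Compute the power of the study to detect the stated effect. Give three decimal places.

Noncentrality parameter: δ = d·√(n/2) = 1.04 × √(8/2) = 2.0800
One-sided α = 0.05 → critical value z_{0.05} = 1.645.
Power = P(Z > 1.645 − δ) = Φ(0.435) = 0.6683.

Power ≈ 0.668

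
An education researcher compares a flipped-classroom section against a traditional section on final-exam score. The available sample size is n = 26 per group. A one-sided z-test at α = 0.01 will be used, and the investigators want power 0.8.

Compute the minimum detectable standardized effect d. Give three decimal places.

d ≈ 0.879

Required noncentrality: δ = z_{0.01} + z_{0.20} = 2.326 + 0.842 = 3.168.
δ = d·√(n/2) ⇒ d = δ/√(n/2) = 3.168/√(26/2) = 0.8786.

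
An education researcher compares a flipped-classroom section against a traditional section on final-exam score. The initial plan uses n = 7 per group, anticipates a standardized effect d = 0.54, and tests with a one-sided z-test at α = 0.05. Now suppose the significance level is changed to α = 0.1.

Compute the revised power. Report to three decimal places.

Power ≈ 0.393

δ = d·√(n/2) = 0.54 × √(7/2) = 1.0102 (unchanged). New critical value: z_{0.1} = 1.282.
Revised power = P(Z > 1.282 − δ) = Φ(-0.271) = 0.3931.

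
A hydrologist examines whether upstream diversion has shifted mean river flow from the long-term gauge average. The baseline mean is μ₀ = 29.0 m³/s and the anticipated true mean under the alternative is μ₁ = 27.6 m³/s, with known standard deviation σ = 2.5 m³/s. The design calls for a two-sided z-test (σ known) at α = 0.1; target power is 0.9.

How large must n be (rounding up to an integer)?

Standardized effect: d = |μ₁ − μ₀| / σ = |27.6 − 29.0| / 2.5 = 0.5600
For power 0.9 need Φ(δ − z_{0.05}) = 0.9, so δ = z_{0.05} + z_{0.10} = 1.645 + 1.282 = 2.926.
(Ignoring the negligible lower-tail rejection probability gives the usual closed-form inversion.)
δ = d·√n ⇒ n = (δ/d)² = (2.926 / 0.5600)² = 27.31.
Rounding up, n = 28.

n = 28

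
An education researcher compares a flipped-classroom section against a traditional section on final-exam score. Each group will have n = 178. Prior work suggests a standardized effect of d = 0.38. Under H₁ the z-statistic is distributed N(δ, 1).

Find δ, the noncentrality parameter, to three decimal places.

δ ≈ 3.585

The noncentrality parameter scales effect size by the design's sample-size factor: δ = d·√(n/2) = 0.38 × √(178/2) = 3.5849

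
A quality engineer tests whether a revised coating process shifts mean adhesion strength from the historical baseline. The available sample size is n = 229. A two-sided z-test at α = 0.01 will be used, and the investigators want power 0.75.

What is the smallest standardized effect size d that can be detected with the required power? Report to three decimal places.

Required noncentrality: δ = z_{0.005} + z_{0.25} = 2.576 + 0.674 = 3.250.
(The second rejection-region term Φ(−δ − z_{α/2}) is negligible and dropped.)
δ = d·√n ⇒ d = δ/√n = 3.250/√229 = 0.2148.

d ≈ 0.215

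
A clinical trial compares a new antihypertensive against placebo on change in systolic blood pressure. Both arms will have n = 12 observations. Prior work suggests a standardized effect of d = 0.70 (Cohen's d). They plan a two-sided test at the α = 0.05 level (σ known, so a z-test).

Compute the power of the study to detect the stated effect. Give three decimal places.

Power ≈ 0.403

Noncentrality parameter: δ = d·√(n/2) = 0.70 × √(12/2) = 1.7146
Two-sided α = 0.05 → critical value z_{0.025} = 1.960.
Power = Φ(δ − 1.960) + Φ(−δ − 1.960) = Φ(-0.245) + Φ(-3.675) = 0.4031 + 0.0001 = 0.4032.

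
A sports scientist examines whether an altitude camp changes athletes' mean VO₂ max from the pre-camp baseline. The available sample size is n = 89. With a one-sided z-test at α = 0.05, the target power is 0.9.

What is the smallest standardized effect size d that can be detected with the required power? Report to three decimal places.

d ≈ 0.310

Required noncentrality: δ = z_{0.05} + z_{0.10} = 1.645 + 1.282 = 2.926.
δ = d·√n ⇒ d = δ/√n = 2.926/√89 = 0.3102.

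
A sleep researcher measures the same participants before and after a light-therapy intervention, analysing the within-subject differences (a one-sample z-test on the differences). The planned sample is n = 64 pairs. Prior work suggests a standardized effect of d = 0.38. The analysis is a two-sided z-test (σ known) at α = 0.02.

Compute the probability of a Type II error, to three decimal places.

β ≈ 0.238

Noncentrality parameter: δ = d·√n = 0.38 × √64 = 3.0400
Two-sided α = 0.02 → critical value z_{0.01} = 2.326.
Power = Φ(δ − 2.326) + Φ(−δ − 2.326) = Φ(0.714) + Φ(-5.366) = 0.7623 + 0.0000 = 0.7623.
Type II error: β = 1 − power = 1 − 0.7623 = 0.2377.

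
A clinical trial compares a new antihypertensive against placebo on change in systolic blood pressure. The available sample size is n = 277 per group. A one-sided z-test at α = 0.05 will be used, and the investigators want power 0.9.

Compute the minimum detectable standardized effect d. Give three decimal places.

d ≈ 0.249

Need Φ(δ − 1.645) = 0.9, so δ = 1.645 + 1.282 = 2.926.
δ = d·√(n/2) ⇒ d = δ/√(n/2) = 2.926/√(277/2) = 0.2487.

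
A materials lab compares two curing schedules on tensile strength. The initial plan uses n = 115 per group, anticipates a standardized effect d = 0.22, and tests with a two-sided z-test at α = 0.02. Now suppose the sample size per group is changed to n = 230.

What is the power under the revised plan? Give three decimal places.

With n = 230 per group: δ = d·√(n/2) = 0.22 × √(230/2) = 2.3592. Critical value z_{0.01} = 2.326.
Revised power = Φ(δ − 2.326) + Φ(−δ − 2.326) = Φ(0.033) + Φ(-4.686) = 0.5131 + 0.0000 = 0.5131.

Power ≈ 0.513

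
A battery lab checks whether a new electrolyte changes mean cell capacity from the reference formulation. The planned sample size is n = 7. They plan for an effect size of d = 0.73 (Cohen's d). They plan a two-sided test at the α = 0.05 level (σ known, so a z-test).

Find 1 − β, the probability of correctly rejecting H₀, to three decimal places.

Power ≈ 0.489

Noncentrality parameter: δ = d·√n = 0.73 × √7 = 1.9314
Critical value for a two-sided test at α = 0.05: z_{α/2} = 1.960.
Power = Φ(δ − 1.960) + Φ(−δ − 1.960) = Φ(-0.029) + Φ(-3.891) = 0.4886 + 0.0000 = 0.4887.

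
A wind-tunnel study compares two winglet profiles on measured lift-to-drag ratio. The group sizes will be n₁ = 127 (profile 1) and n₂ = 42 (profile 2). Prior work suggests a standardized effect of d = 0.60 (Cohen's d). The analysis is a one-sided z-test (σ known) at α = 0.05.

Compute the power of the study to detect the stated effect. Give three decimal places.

Power ≈ 0.958

Noncentrality parameter: δ = d / √(1/n₁ + 1/n₂) = 0.60 / √(1/127 + 1/42) = 3.3708
Critical value for a one-sided test at α = 0.05: z_α = 1.645.
Power = Φ(δ − 1.645) = Φ(1.726) = 0.9578.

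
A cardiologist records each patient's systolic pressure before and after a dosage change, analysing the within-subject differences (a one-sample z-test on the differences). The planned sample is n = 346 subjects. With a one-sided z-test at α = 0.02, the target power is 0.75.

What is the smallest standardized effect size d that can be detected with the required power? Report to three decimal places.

d ≈ 0.147

Required noncentrality: δ = z_{0.02} + z_{0.25} = 2.054 + 0.674 = 2.728.
δ = d·√n ⇒ d = δ/√n = 2.728/√346 = 0.1467.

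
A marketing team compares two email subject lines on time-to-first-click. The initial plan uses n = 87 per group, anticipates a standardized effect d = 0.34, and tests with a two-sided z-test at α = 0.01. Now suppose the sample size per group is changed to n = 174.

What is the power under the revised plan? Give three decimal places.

Power ≈ 0.724

With n = 174 per group: δ = d·√(n/2) = 0.34 × √(174/2) = 3.1713. Critical value z_{0.005} = 2.576.
Revised power = Φ(δ − 2.576) + Φ(−δ − 2.576) = Φ(0.595) + Φ(-5.747) = 0.7242 + 0.0000 = 0.7242.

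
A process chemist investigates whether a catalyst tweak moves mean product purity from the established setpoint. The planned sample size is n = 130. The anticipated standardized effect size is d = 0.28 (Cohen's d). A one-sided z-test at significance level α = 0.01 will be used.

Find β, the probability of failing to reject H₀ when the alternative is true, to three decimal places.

β ≈ 0.193

Noncentrality parameter: δ = d·√n = 0.28 × √130 = 3.1925
Critical value for a one-sided test at α = 0.01: z_α = 2.326.
Power = P(Z > 2.326 − δ) = Φ(0.866) = 0.8068.
Type II error: β = 1 − power = 1 − 0.8068 = 0.1932.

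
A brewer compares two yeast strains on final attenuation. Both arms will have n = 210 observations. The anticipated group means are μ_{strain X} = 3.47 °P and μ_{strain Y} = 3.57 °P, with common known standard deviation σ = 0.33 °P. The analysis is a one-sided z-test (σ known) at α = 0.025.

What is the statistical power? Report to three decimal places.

Power ≈ 0.874

Standardized effect: d = |μ_{strain X} − μ_{strain Y}| / σ = |3.47 − 3.57| / 0.33 = 0.3030
Noncentrality parameter: δ = d·√(n/2) = 0.3030 × √(210/2) = 3.1051
One-sided α = 0.025 → critical value z_{0.025} = 1.960.
Power = P(Z > 1.960 − δ) = Φ(1.145) = 0.8739.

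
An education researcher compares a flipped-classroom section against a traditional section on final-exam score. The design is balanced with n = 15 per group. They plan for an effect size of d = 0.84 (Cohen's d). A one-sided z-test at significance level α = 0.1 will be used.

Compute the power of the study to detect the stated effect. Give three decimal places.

Power ≈ 0.846

Noncentrality parameter: δ = d·√(n/2) = 0.84 × √(15/2) = 2.3004
One-sided α = 0.1 → critical value z_{0.1} = 1.282.
Power = P(Z > 1.282 − δ) = Φ(1.019) = 0.8459.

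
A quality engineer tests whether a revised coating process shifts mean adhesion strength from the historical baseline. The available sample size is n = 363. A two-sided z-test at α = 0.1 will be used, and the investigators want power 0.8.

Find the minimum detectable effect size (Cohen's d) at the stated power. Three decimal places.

d ≈ 0.131

Required noncentrality: δ = z_{0.05} + z_{0.20} = 1.645 + 0.842 = 2.486.
(Lower-tail contribution to power is negligible for δ > 0.)
δ = d·√n ⇒ d = δ/√n = 2.486/√363 = 0.1305.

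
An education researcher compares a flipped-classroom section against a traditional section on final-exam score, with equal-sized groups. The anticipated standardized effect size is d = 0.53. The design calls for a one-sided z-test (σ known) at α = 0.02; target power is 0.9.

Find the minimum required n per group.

n = 80 per group

For power 0.9 need Φ(δ − z_{0.02}) = 0.9, so δ = z_{0.02} + z_{0.10} = 2.054 + 1.282 = 3.335.
δ = d·√(n/2) ⇒ n = 2(δ/d)² = 2 × (3.335 / 0.53)² = 79.20.
Round up to the next whole unit.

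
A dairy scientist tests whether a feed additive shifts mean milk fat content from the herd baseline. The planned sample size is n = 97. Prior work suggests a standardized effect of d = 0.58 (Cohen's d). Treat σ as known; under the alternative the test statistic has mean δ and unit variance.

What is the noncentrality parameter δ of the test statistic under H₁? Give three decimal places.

The noncentrality parameter scales effect size by the design's sample-size factor: δ = d·√n = 0.58 × √97 = 5.7123

δ ≈ 5.712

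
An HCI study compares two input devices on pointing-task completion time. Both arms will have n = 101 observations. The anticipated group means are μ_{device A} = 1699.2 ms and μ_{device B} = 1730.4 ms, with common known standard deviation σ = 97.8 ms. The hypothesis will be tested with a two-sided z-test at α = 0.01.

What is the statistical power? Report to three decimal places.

Power ≈ 0.379

Standardized effect: d = |μ_{device A} − μ_{device B}| / σ = |1699.2 − 1730.4| / 97.8 = 0.3190
Noncentrality parameter: δ = d·√(n/2) = 0.3190 × √(101/2) = 2.2671
Critical value for a two-sided test at α = 0.01: z_{α/2} = 2.576.
Power = Φ(δ − 2.576) + Φ(−δ − 2.576) = Φ(-0.309) + Φ(-4.843) = 0.3787 + 0.0000 = 0.3787.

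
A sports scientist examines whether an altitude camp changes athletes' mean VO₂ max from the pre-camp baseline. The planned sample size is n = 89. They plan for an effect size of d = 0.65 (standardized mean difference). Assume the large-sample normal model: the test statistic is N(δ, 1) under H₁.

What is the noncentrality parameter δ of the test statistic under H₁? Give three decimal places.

δ ≈ 6.132

δ = d·√n = 0.65 × √89 = 6.1321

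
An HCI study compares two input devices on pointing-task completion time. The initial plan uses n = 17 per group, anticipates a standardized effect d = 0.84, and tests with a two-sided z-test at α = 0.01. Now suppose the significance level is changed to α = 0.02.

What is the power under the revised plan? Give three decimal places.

Power ≈ 0.549

δ = d·√(n/2) = 0.84 × √(17/2) = 2.4490 (unchanged). New critical value: z_{0.01} = 2.326.
Revised power = Φ(δ − 2.326) + Φ(−δ − 2.326) = Φ(0.123) + Φ(-4.775) = 0.5488 + 0.0000 = 0.5488.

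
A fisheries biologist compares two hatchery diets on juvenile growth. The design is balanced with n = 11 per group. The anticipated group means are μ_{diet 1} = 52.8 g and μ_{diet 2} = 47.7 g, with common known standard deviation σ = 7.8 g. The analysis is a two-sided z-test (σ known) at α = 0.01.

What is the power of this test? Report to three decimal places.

Standardized effect: d = |μ_{diet 1} − μ_{diet 2}| / σ = |52.8 − 47.7| / 7.8 = 0.6538
Noncentrality parameter: δ = d·√(n/2) = 0.6538 × √(11/2) = 1.5334
Two-sided α = 0.01 → critical value z_{0.005} = 2.576.
Power = Φ(δ − 2.576) + Φ(−δ − 2.576) = Φ(-1.042) + Φ(-4.109) = 0.1486 + 0.0000 = 0.1486.

Power ≈ 0.149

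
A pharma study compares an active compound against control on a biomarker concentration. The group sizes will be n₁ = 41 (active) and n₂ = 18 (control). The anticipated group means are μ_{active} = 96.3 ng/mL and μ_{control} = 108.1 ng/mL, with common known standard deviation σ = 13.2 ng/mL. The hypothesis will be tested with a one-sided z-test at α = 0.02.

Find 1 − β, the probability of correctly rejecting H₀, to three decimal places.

Standardized effect: d = |μ_{active} − μ_{control}| / σ = |96.3 − 108.1| / 13.2 = 0.8939
Noncentrality parameter: δ = d / √(1/n₁ + 1/n₂) = 0.8939 / √(1/41 + 1/18) = 3.1616
Critical value for a one-sided test at α = 0.02: z_α = 2.054.
Power = Φ(δ − 2.054) = Φ(1.108) = 0.8660.

Power ≈ 0.866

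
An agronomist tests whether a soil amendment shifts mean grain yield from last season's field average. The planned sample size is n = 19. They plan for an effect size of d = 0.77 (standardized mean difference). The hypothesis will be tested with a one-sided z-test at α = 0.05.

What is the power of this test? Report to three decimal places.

Noncentrality parameter: δ = d·√n = 0.77 × √19 = 3.3564
Critical value for a one-sided test at α = 0.05: z_α = 1.645.
Power = P(Z > 1.645 − δ) = Φ(1.711) = 0.9565.

Power ≈ 0.957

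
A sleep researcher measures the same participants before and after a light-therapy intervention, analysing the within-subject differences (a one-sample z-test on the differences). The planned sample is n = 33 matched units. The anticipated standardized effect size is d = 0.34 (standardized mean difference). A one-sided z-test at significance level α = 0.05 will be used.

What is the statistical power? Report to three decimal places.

Power ≈ 0.621

Noncentrality parameter: δ = d·√n = 0.34 × √33 = 1.9532
Critical value for a one-sided test at α = 0.05: z_α = 1.645.
Power = P(Z > 1.645 − δ) = Φ(0.308) = 0.6211.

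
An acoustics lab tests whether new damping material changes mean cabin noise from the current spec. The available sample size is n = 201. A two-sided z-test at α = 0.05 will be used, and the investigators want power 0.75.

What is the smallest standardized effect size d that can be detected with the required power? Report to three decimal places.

Need Φ(δ − 1.960) = 0.75, so δ = 1.960 + 0.674 = 2.634.
(Lower-tail contribution to power is negligible for δ > 0.)
δ = d·√n ⇒ d = δ/√n = 2.634/√201 = 0.1858.

d ≈ 0.186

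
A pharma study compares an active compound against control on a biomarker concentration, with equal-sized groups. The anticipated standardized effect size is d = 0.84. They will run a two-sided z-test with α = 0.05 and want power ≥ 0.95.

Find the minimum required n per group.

Set Φ(δ − 1.960) = 0.95; then δ − 1.960 = Φ⁻¹(0.95) = 1.645, giving δ = 3.605.
(The Φ(−δ − z_{α/2}) term is vanishingly small for δ > 0 and is dropped in the standard sample-size formula.)
δ = d·√(n/2) ⇒ n = 2(δ/d)² = 2 × (3.605 / 0.84)² = 36.83.
Round up to the next whole unit.

n = 37 per group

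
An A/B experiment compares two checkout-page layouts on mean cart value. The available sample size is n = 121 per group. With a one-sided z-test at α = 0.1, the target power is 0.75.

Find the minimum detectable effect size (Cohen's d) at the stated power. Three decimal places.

Need Φ(δ − 1.282) = 0.75, so δ = 1.282 + 0.674 = 1.956.
δ = d·√(n/2) ⇒ d = δ/√(n/2) = 1.956/√(121/2) = 0.2515.

d ≈ 0.251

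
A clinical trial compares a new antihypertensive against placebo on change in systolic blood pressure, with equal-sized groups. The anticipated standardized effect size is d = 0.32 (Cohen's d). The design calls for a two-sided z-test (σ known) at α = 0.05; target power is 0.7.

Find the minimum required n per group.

n = 121 per group

Set Φ(δ − 1.960) = 0.7; then δ − 1.960 = Φ⁻¹(0.7) = 0.524, giving δ = 2.484.
(For δ > 0 the lower-tail rejection region contributes negligibly to power, so the one-term inversion is standard.)
δ = d·√(n/2) ⇒ n = 2(δ/d)² = 2 × (2.484 / 0.32)² = 120.55.
Round up to the next whole unit.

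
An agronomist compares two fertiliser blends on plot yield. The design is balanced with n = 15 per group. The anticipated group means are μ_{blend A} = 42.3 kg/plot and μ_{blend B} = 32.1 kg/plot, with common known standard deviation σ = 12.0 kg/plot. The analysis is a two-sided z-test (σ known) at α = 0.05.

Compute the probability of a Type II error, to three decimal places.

β ≈ 0.356

Standardized effect: d = |μ_{blend A} − μ_{blend B}| / σ = |42.3 − 32.1| / 12.0 = 0.8500
Noncentrality parameter: δ = d·√(n/2) = 0.8500 × √(15/2) = 2.3278
Two-sided α = 0.05 → critical value z_{0.025} = 1.960.
Power = Φ(δ − 1.960) + Φ(−δ − 1.960) = Φ(0.368) + Φ(-4.288) = 0.6435 + 0.0000 = 0.6435.
Type II error: β = 1 − power = 1 − 0.6435 = 0.3565.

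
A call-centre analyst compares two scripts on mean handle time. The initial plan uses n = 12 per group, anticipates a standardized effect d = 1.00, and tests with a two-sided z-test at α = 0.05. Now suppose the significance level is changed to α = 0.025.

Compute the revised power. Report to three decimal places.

δ = d·√(n/2) = 1.00 × √(12/2) = 2.4495 (unchanged). New critical value: z_{0.0125} = 2.241.
Revised power = Φ(δ − 2.241) + Φ(−δ − 2.241) = Φ(0.208) + Φ(-4.691) = 0.5824 + 0.0000 = 0.5824.

Power ≈ 0.582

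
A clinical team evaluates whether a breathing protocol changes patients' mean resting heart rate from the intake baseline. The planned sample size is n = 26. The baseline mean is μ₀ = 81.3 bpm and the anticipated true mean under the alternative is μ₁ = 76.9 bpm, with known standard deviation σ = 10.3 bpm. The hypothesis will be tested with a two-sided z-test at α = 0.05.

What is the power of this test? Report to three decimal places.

Standardized effect: d = |μ₁ − μ₀| / σ = |76.9 − 81.3| / 10.3 = 0.4272
Noncentrality parameter: δ = d·√n = 0.4272 × √26 = 2.1782
Two-sided α = 0.05 → critical value z_{0.025} = 1.960.
Power = Φ(δ − 1.960) + Φ(−δ − 1.960) = Φ(0.218) + Φ(-4.138) = 0.5864 + 0.0000 = 0.5864.

Power ≈ 0.586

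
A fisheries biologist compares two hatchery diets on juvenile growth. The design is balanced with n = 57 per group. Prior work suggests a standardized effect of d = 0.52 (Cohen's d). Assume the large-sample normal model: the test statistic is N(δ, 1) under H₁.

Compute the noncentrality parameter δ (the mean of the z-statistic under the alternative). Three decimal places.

δ ≈ 2.776

The noncentrality parameter scales effect size by the design's sample-size factor: δ = d·√(n/2) = 0.52 × √(57/2) = 2.7760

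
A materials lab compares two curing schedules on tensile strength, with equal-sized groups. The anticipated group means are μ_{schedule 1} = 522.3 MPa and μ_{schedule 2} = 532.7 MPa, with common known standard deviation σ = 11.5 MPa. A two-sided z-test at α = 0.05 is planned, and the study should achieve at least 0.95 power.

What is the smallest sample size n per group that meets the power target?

n = 32 per group

Standardized effect: d = |μ_{schedule 1} − μ_{schedule 2}| / σ = |522.3 − 532.7| / 11.5 = 0.9043
For power 0.95 need Φ(δ − z_{0.025}) = 0.95, so δ = z_{0.025} + z_{0.05} = 1.960 + 1.645 = 3.605.
(The Φ(−δ − z_{α/2}) term is vanishingly small for δ > 0 and is dropped in the standard sample-size formula.)
δ = d·√(n/2) ⇒ n = 2(δ/d)² = 2 × (3.605 / 0.9043)² = 31.78.
Round up to the next whole unit.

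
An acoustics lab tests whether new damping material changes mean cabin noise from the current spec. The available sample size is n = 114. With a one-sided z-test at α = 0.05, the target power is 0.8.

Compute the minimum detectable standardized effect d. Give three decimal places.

d ≈ 0.233

Required noncentrality: δ = z_{0.05} + z_{0.20} = 1.645 + 0.842 = 2.486.
δ = d·√n ⇒ d = δ/√n = 2.486/√114 = 0.2329.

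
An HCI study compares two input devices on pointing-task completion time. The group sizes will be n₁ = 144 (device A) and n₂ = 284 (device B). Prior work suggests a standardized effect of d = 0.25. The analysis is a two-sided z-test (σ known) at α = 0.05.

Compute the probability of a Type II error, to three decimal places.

Noncentrality parameter: δ = d / √(1/n₁ + 1/n₂) = 0.25 / √(1/144 + 1/284) = 2.4438
Two-sided α = 0.05 → critical value z_{0.025} = 1.960.
Power = Φ(δ − 1.960) + Φ(−δ − 1.960) = Φ(0.484) + Φ(-4.404) = 0.6857 + 0.0000 = 0.6857.
Type II error: β = 1 − power = 1 − 0.6857 = 0.3143.

β ≈ 0.314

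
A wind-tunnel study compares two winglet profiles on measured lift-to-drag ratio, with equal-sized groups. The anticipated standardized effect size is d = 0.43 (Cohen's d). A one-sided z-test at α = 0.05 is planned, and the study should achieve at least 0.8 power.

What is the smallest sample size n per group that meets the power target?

For power 0.8 need Φ(δ − z_{0.05}) = 0.8, so δ = z_{0.05} + z_{0.20} = 1.645 + 0.842 = 2.486.
δ = d·√(n/2) ⇒ n = 2(δ/d)² = 2 × (2.486 / 0.43)² = 66.87.
Round up to the next whole unit.

n = 67 per group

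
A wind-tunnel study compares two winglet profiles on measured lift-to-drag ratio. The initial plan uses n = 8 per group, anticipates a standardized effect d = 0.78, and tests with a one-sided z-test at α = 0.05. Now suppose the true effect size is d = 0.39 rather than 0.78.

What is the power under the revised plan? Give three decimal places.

With d = 0.39: δ = d·√(n/2) = 0.39 × √(8/2) = 0.7800. Critical value z_{0.05} = 1.645.
Revised power = Φ(δ − 1.645) = Φ(-0.865) = 0.1936.

Power ≈ 0.194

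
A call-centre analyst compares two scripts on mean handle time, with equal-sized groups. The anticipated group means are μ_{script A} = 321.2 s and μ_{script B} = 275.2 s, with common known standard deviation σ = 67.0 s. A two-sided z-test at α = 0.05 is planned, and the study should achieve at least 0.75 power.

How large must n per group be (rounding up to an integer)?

n = 30 per group

Standardized effect: d = |μ_{script A} − μ_{script B}| / σ = |321.2 − 275.2| / 67.0 = 0.6866
Set Φ(δ − 1.960) = 0.75; then δ − 1.960 = Φ⁻¹(0.75) = 0.674, giving δ = 2.634.
(Ignoring the negligible lower-tail rejection probability gives the usual closed-form inversion.)
δ = d·√(n/2) ⇒ n = 2(δ/d)² = 2 × (2.634 / 0.6866)² = 29.45.
Rounding up, n = 30 per group.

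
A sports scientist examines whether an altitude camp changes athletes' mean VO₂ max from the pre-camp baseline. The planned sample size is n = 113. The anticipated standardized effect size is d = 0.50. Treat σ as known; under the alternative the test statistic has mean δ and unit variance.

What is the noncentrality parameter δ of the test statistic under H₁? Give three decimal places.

δ ≈ 5.315

The noncentrality parameter scales effect size by the design's sample-size factor: δ = d·√n = 0.50 × √113 = 5.3151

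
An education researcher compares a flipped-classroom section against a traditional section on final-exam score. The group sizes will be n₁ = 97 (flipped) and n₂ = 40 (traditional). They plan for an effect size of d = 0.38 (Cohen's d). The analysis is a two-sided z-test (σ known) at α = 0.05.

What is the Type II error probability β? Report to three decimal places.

Noncentrality parameter: δ = d / √(1/n₁ + 1/n₂) = 0.38 / √(1/97 + 1/40) = 2.0223
Critical value for a two-sided test at α = 0.05: z_{α/2} = 1.960.
Power = Φ(δ − 1.960) + Φ(−δ − 1.960) = Φ(0.062) + Φ(-3.982) = 0.5248 + 0.0000 = 0.5249.
Type II error: β = 1 − power = 1 − 0.5249 = 0.4751.

β ≈ 0.475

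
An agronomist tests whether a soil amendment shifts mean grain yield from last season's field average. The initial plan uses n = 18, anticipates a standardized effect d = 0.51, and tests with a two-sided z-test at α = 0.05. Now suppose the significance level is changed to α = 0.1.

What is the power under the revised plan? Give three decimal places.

δ = d·√n = 0.51 × √18 = 2.1637 (unchanged). New critical value: z_{0.05} = 1.645.
Revised power = Φ(δ − 1.645) + Φ(−δ − 1.645) = Φ(0.519) + Φ(-3.809) = 0.6981 + 0.0001 = 0.6982.

Power ≈ 0.698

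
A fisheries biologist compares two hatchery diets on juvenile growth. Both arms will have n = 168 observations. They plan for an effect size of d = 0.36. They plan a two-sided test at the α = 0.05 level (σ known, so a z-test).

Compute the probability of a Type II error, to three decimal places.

Noncentrality parameter: δ = d·√(n/2) = 0.36 × √(168/2) = 3.2995
Two-sided α = 0.05 → critical value z_{0.025} = 1.960.
Power = Φ(δ − 1.960) + Φ(−δ − 1.960) = Φ(1.339) + Φ(-5.259) = 0.9098 + 0.0000 = 0.9098.
Type II error: β = 1 − power = 1 − 0.9098 = 0.0902.

β ≈ 0.090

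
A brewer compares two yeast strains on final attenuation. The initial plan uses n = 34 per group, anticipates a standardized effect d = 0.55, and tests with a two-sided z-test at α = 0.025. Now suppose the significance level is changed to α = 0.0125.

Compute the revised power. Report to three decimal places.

Power ≈ 0.409

δ = d·√(n/2) = 0.55 × √(34/2) = 2.2677 (unchanged). New critical value: z_{0.0063} = 2.498.
Revised power = Φ(δ − 2.498) + Φ(−δ − 2.498) = Φ(-0.230) + Φ(-4.765) = 0.4090 + 0.0000 = 0.4090.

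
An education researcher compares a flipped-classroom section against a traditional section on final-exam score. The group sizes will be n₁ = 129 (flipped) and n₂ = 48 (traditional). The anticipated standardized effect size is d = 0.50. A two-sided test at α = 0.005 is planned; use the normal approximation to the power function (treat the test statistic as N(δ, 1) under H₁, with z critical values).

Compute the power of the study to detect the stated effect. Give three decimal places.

Noncentrality parameter: δ = d / √(1/n₁ + 1/n₂) = 0.50 / √(1/129 + 1/48) = 2.9573
Critical value for a two-sided test at α = 0.005: z_{α/2} = 2.807.
Power = Φ(δ − 2.807) + Φ(−δ − 2.807) = Φ(0.150) + Φ(-5.764) = 0.5597 + 0.0000 = 0.5597.

Power ≈ 0.560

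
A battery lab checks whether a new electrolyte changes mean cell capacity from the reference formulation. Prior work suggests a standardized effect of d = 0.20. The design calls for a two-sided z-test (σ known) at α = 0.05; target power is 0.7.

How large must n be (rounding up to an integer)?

Set Φ(δ − 1.960) = 0.7; then δ − 1.960 = Φ⁻¹(0.7) = 0.524, giving δ = 2.484.
(The Φ(−δ − z_{α/2}) term is vanishingly small for δ > 0 and is dropped in the standard sample-size formula.)
δ = d·√n ⇒ n = (δ/d)² = (2.484 / 0.20)² = 154.30.
Round up to the next whole unit.

n = 155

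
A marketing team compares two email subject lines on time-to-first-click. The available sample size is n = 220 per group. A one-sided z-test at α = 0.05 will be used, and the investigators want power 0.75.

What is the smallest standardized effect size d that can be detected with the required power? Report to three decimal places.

Need Φ(δ − 1.645) = 0.75, so δ = 1.645 + 0.674 = 2.319.
δ = d·√(n/2) ⇒ d = δ/√(n/2) = 2.319/√(220/2) = 0.2211.

d ≈ 0.221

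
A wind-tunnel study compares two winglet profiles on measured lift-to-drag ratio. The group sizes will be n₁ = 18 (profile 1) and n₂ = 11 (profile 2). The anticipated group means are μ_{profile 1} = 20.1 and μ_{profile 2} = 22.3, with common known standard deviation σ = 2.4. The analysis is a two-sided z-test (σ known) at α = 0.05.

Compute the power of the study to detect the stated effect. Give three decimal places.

Standardized effect: d = |μ_{profile 1} − μ_{profile 2}| / σ = |20.1 − 22.3| / 2.4 = 0.9167
Noncentrality parameter: δ = d / √(1/n₁ + 1/n₂) = 0.9167 / √(1/18 + 1/11) = 2.3952
Critical value for a two-sided test at α = 0.05: z_{α/2} = 1.960.
Power = Φ(δ − 1.960) + Φ(−δ − 1.960) = Φ(0.435) + Φ(-4.355) = 0.6683 + 0.0000 = 0.6683.

Power ≈ 0.668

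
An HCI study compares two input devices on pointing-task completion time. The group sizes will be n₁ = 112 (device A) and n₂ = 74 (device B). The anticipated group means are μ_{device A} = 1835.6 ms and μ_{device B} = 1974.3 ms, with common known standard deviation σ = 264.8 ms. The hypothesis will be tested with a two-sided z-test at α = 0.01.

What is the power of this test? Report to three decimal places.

Power ≈ 0.821

Standardized effect: d = |μ_{device A} − μ_{device B}| / σ = |1835.6 − 1974.3| / 264.8 = 0.5238
Noncentrality parameter: δ = d / √(1/n₁ + 1/n₂) = 0.5238 / √(1/112 + 1/74) = 3.4964
Critical value for a two-sided test at α = 0.01: z_{α/2} = 2.576.
Power = Φ(δ − 2.576) + Φ(−δ − 2.576) = Φ(0.921) + Φ(-6.072) = 0.8214 + 0.0000 = 0.8214.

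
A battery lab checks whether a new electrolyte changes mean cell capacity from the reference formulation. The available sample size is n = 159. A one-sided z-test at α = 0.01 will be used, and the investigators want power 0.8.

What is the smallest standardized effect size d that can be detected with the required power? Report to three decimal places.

Required noncentrality: δ = z_{0.01} + z_{0.20} = 2.326 + 0.842 = 3.168.
δ = d·√n ⇒ d = δ/√n = 3.168/√159 = 0.2512.

d ≈ 0.251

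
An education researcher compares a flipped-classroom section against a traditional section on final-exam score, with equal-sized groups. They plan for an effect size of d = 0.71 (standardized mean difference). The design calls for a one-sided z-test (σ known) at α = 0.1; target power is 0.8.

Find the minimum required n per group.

n = 18 per group

Set Φ(δ − 1.282) = 0.8; then δ − 1.282 = Φ⁻¹(0.8) = 0.842, giving δ = 2.123.
δ = d·√(n/2) ⇒ n = 2(δ/d)² = 2 × (2.123 / 0.71)² = 17.88.
Rounding up, n = 18 per group.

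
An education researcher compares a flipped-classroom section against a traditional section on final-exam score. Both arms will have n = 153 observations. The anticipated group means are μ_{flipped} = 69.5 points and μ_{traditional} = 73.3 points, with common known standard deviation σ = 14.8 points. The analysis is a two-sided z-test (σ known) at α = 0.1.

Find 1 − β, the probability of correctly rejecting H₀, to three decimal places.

Power ≈ 0.726

Standardized effect: d = |μ_{flipped} − μ_{traditional}| / σ = |69.5 − 73.3| / 14.8 = 0.2568
Noncentrality parameter: δ = d·√(n/2) = 0.2568 × √(153/2) = 2.2457
Critical value for a two-sided test at α = 0.1: z_{α/2} = 1.645.
Power = Φ(δ − 1.645) + Φ(−δ − 1.645) = Φ(0.601) + Φ(-3.891) = 0.7260 + 0.0001 = 0.7261.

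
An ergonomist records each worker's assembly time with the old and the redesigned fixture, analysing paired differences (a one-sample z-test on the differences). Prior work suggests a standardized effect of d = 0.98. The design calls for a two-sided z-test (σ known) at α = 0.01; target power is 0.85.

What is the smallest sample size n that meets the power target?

n = 14

Set Φ(δ − 2.576) = 0.85; then δ − 2.576 = Φ⁻¹(0.85) = 1.036, giving δ = 3.612.
(For δ > 0 the lower-tail rejection region contributes negligibly to power, so the one-term inversion is standard.)
δ = d·√n ⇒ n = (δ/d)² = (3.612 / 0.98)² = 13.59.
Rounding up, n = 14.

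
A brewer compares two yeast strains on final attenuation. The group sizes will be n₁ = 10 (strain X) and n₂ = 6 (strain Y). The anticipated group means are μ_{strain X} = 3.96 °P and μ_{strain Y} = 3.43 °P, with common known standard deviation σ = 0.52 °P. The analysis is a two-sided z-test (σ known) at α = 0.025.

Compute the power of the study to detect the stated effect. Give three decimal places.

Standardized effect: d = |μ_{strain X} − μ_{strain Y}| / σ = |3.96 − 3.43| / 0.52 = 1.0192
Noncentrality parameter: δ = d / √(1/n₁ + 1/n₂) = 1.0192 / √(1/10 + 1/6) = 1.9737
Two-sided α = 0.025 → critical value z_{0.0125} = 2.241.
Power = Φ(δ − 2.241) + Φ(−δ − 2.241) = Φ(-0.268) + Φ(-4.215) = 0.3945 + 0.0000 = 0.3945.

Power ≈ 0.394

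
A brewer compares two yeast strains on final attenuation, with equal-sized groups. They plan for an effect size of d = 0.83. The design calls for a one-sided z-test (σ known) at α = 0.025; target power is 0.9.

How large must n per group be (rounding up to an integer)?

n = 31 per group

Set Φ(δ − 1.960) = 0.9; then δ − 1.960 = Φ⁻¹(0.9) = 1.282, giving δ = 3.242.
δ = d·√(n/2) ⇒ n = 2(δ/d)² = 2 × (3.242 / 0.83)² = 30.50.
Round up to the next whole unit.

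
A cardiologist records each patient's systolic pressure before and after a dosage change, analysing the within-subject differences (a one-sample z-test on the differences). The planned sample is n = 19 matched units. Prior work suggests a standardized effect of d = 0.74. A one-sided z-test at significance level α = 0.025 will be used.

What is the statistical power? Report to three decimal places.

Noncentrality parameter: δ = d·√n = 0.74 × √19 = 3.2256
One-sided α = 0.025 → critical value z_{0.025} = 1.960.
Power = P(Z > 1.960 − δ) = Φ(1.266) = 0.8972.

Power ≈ 0.897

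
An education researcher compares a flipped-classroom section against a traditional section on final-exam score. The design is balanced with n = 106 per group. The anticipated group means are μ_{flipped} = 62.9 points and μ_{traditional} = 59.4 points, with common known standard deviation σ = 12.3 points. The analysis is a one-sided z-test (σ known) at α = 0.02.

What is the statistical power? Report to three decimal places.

Standardized effect: d = |μ_{flipped} − μ_{traditional}| / σ = |62.9 − 59.4| / 12.3 = 0.2846
Noncentrality parameter: δ = d·√(n/2) = 0.2846 × √(106/2) = 2.0716
Critical value for a one-sided test at α = 0.02: z_α = 2.054.
Power = Φ(δ − 2.054) = Φ(0.018) = 0.5071.

Power ≈ 0.507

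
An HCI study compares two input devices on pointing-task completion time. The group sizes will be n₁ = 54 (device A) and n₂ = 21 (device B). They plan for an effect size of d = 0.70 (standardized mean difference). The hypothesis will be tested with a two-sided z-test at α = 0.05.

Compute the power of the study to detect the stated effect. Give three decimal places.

Noncentrality parameter: δ = d / √(1/n₁ + 1/n₂) = 0.70 / √(1/54 + 1/21) = 2.7219
Two-sided α = 0.05 → critical value z_{0.025} = 1.960.
Power = Φ(δ − 1.960) + Φ(−δ − 1.960) = Φ(0.762) + Φ(-4.682) = 0.7770 + 0.0000 = 0.7770.

Power ≈ 0.777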